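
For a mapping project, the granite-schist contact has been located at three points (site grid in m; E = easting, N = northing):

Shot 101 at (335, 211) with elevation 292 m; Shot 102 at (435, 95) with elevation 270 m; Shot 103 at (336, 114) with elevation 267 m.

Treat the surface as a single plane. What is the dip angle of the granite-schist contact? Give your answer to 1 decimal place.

Let the plane be z = a·E + b·N + c.
Shot 102−Shot 101: 100a − 116b = −22;  Shot 103−Shot 101: 1a − 97b = −25.
Solving gives a = 0.07992, b = 0.25856.
Gradient magnitude |∇z| = √(a² + b²) = √(0.00639 + 0.06685) = 0.27063.
True dip = arctan(0.27063) = 15.1°, dipping toward SSW (azimuth ≈ 197°).

15.1°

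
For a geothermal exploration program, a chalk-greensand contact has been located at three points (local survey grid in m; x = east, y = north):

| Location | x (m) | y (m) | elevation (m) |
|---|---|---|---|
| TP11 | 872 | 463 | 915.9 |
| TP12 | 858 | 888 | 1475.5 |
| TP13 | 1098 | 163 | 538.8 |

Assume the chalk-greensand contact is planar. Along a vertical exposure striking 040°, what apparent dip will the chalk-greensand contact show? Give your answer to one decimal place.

Two edge vectors: TP11→TP12 = (-14, 425, 559.6), TP11→TP13 = (226, -300, -377.1).
Normal n = (TP11→TP12) × (TP11→TP13) = (7612.5, 121190.2, -91850).
So ∂z/∂x = −n_x/n_z = 0.08288 and ∂z/∂y = −n_y/n_z = 1.31944.
Unit vector along 040° is (sin 40°, cos 40°) = (0.6428, 0.7660).
Slope in that direction = a·(0.6428) + b·(0.7660) = 1.06402.
Apparent dip = arctan|1.06402| = 46.8° (true dip is 52.9°, so apparent ≤ true as expected).

46.8°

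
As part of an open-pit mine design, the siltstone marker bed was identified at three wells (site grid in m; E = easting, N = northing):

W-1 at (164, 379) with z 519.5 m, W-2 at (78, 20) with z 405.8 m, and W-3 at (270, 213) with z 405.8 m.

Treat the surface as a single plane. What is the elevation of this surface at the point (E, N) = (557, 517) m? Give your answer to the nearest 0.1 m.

Two edge vectors: W-1→W-2 = (-86, -359, -113.7), W-1→W-3 = (106, -166, -113.7).
Normal n = (W-1→W-2) × (W-1→W-3) = (21944.1, -21830.4, 52330).
So ∂z/∂E = −n_x/n_z = −0.41934 and ∂z/∂N = −n_y/n_z = 0.41717.
Intercept c from W-1: 519.5 + 68.77 − 158.11 = 430.17.
At (557, 517): z = −233.6 + 215.7 + 430.17 = 412.3 m.

412.3 m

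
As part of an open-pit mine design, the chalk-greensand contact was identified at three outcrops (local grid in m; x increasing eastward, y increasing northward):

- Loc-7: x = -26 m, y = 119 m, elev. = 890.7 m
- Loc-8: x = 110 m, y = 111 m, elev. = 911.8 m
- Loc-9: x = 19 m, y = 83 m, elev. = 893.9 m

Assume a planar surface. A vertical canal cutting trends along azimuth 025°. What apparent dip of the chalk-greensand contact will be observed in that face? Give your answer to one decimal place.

Let the plane be z = a·x + b·y + c.
Loc-8−Loc-7: 136a − 8b = 21.1;  Loc-9−Loc-7: 45a − 36b = 3.2.
Solving gives a = 0.16182, b = 0.11338.
Unit vector along 025° is (sin 25°, cos 25°) = (0.4226, 0.9063).
Slope in that direction = a·(0.4226) + b·(0.9063) = 0.17115.
Apparent dip = arctan|0.17115| = 9.7° (true dip is 11.2°, so apparent ≤ true as expected).

9.7°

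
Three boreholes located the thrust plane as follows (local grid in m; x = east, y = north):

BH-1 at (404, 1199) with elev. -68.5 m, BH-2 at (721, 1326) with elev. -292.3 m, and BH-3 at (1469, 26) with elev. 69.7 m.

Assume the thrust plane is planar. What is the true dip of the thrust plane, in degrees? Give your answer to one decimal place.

Let the plane be z = a·x + b·y + c.
BH-2−BH-1: 317a + 127b = −223.8;  BH-3−BH-1: 1065a − 1173b = 138.2.
Solving gives a = −0.48308, b = −0.55642.
Gradient magnitude |∇z| = √(a² + b²) = √(0.23336 + 0.30960) = 0.73686.
True dip = arctan(0.73686) = 36.4°, dipping toward NE (azimuth ≈ 041°).

36.4°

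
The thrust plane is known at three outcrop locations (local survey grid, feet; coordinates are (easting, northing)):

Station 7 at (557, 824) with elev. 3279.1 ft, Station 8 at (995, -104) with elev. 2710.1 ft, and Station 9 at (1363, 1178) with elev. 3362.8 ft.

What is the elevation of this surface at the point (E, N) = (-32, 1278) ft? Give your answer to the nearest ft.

Two edge vectors: Station 7→Station 8 = (438, -928, -569), Station 7→Station 9 = (806, 354, 83.7).
Normal n = (Station 7→Station 8) × (Station 7→Station 9) = (123752.4, -495274.6, 903020).
So ∂z/∂E = −n_x/n_z = −0.13704 and ∂z/∂N = −n_y/n_z = 0.54846.
Intercept c from Station 7: 3279.1 + 76.33 − 451.93 = 2903.50.
At (-32, 1278): z = 4.4 + 700.9 + 2903.50 = 3608.8 ft.

3609 ft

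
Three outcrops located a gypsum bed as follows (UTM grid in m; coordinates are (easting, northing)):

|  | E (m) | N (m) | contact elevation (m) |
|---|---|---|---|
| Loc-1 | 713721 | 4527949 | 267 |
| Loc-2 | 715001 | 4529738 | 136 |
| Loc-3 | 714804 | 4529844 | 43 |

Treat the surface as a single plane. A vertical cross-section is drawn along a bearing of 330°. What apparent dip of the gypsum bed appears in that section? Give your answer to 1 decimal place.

Let the plane be z = a·E + b·N + c.
Loc-2−Loc-1: 1280a + 1789b = −131;  Loc-3−Loc-1: 1083a + 1895b = −224.
Solving gives a = 0.31241, b = −0.29675.
Unit vector along 330° is (sin 330°, cos 330°) = (-0.5000, 0.8660).
Slope in that direction = a·(-0.5000) + b·(0.8660) = −0.41320.
Apparent dip = arctan|0.41320| = 22.5° (true dip is 23.3°, so apparent ≤ true as expected).

22.5°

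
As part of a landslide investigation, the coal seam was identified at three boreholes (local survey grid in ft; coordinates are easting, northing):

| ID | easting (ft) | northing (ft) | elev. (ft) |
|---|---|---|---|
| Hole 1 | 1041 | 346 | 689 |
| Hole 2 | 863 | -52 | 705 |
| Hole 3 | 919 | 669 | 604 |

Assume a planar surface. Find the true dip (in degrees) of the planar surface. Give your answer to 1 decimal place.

17.5°

Let the plane be z = a·easting + b·northing + c.
Hole 2−Hole 1: −178a − 398b = 16;  Hole 3−Hole 1: −122a + 323b = −85.
Solving gives a = 0.27027, b = −0.16107.
Gradient magnitude |∇z| = √(a² + b²) = √(0.07305 + 0.02595) = 0.31463.
True dip = arctan(0.31463) = 17.5°, dipping toward WNW (azimuth ≈ 301°).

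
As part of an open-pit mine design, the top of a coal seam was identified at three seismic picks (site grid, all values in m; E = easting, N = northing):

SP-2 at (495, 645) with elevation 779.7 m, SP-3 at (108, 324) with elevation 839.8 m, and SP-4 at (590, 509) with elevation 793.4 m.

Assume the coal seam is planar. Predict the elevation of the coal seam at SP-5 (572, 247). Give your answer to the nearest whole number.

Two edge vectors: SP-2→SP-3 = (-387, -321, 60.1), SP-2→SP-4 = (95, -136, 13.7).
Normal n = (SP-2→SP-3) × (SP-2→SP-4) = (3775.9, 11011.4, 83127).
So ∂z/∂E = −n_x/n_z = −0.04542 and ∂z/∂N = −n_y/n_z = −0.13246.
Intercept c from SP-2: 779.7 + 22.48 + 85.44 = 887.62.
At (572, 247): z = −26.0 − 32.7 + 887.62 = 828.9 m.

829 m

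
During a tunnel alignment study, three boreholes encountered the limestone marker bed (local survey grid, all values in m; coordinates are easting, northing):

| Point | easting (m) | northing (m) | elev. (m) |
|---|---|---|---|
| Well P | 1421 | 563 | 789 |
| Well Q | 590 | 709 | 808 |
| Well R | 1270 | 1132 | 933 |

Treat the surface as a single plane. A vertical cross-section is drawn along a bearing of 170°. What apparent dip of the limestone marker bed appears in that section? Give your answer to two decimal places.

14.10°

Two edge vectors: Well P→Well Q = (-831, 146, 19), Well P→Well R = (-151, 569, 144).
Normal n = (Well P→Well Q) × (Well P→Well R) = (10213, 116795, -450793).
So ∂z/∂easting = −n_x/n_z = 0.02266 and ∂z/∂northing = −n_y/n_z = 0.25909.
Unit vector along 170° is (sin 170°, cos 170°) = (0.1736, -0.9848).
Slope in that direction = a·(0.1736) + b·(-0.9848) = −0.25122.
Apparent dip = arctan|0.25122| = 14.10° (true dip is 14.6°, so apparent ≤ true as expected).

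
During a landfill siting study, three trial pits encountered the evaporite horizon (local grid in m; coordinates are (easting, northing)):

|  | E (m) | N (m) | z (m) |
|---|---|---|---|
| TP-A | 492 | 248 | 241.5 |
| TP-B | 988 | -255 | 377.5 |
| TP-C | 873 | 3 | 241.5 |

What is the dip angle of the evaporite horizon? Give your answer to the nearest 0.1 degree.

41.3°

Let the plane be z = a·E + b·N + c.
TP-B−TP-A: 496a − 503b = 136;  TP-C−TP-A: 381a − 245b = 0.
Solving gives a = −0.47517, b = −0.73893.
Gradient magnitude |∇z| = √(a² + b²) = √(0.22578 + 0.54602) = 0.87852.
True dip = arctan(0.87852) = 41.3°, dipping toward NNE (azimuth ≈ 033°).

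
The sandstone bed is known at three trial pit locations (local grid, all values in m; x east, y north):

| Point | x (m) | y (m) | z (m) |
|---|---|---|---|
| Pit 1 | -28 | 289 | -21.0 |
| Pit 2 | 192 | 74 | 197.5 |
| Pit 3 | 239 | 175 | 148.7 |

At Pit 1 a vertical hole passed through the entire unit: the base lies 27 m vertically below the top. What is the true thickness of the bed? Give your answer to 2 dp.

Two edge vectors: Pit 1→Pit 2 = (220, -215, 218.5), Pit 1→Pit 3 = (267, -114, 169.7).
Normal n = (Pit 1→Pit 2) × (Pit 1→Pit 3) = (-11576.5, 21005.5, 32325).
So ∂z/∂x = −n_x/n_z = 0.35813 and ∂z/∂y = −n_y/n_z = −0.64982.
|∇z| = √(a²+b²) = 0.74197, so dip δ = arctan(0.74197) = 36.57°.
True thickness = vertical thickness × cos δ = 27 × cos 36.57° = 21.68 m.

21.68 m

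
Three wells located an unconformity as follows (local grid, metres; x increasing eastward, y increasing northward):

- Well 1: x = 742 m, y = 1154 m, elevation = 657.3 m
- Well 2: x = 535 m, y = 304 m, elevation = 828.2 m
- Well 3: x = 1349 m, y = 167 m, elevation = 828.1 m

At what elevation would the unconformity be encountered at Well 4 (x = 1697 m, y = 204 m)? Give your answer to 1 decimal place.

Two edge vectors: Well 1→Well 2 = (-207, -850, 170.9), Well 1→Well 3 = (607, -987, 170.8).
Normal n = (Well 1→Well 2) × (Well 1→Well 3) = (23498.3, 139091.9, 720259).
So ∂z/∂x = −n_x/n_z = −0.032625 and ∂z/∂y = −n_y/n_z = −0.193114.
Intercept c from Well 1: 657.3 + 24.21 + 222.85 = 904.36.
At (1697, 204): z = −55.4 − 39.4 + 904.36 = 809.6 m.

809.6 m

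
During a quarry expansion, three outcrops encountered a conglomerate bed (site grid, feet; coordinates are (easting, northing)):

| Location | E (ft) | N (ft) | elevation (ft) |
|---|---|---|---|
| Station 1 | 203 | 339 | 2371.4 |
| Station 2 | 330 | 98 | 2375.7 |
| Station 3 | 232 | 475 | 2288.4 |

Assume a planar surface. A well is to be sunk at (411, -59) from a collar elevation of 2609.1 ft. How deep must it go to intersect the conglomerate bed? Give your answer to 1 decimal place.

Two edge vectors: Station 1→Station 2 = (127, -241, 4.3), Station 1→Station 3 = (29, 136, -83).
Normal n = (Station 1→Station 2) × (Station 1→Station 3) = (19418.2, 10665.7, 24261).
So ∂z/∂E = −n_x/n_z = −0.80039 and ∂z/∂N = −n_y/n_z = −0.43962.
Intercept c from Station 1: 2371.4 + 162.48 + 149.03 = 2682.91.
At (411, -59): z_contact = −328.96 + 25.94 + 2682.91 = 2379.89 ft.
Depth below ground = 2609.1 − 2379.89 = 229.2 ft.

229.2 ft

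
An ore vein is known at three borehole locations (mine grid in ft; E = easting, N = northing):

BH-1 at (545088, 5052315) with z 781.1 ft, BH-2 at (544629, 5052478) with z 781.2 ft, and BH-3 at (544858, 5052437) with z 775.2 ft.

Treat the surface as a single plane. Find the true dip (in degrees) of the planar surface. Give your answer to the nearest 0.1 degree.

8.9°

Let the plane be z = a·E + b·N + c.
BH-2−BH-1: −459a + 163b = 0.1;  BH-3−BH-1: −230a + 122b = −5.9.
Solving gives a = −0.05262, b = −0.14756.
Gradient magnitude |∇z| = √(a² + b²) = √(0.00277 + 0.02177) = 0.15666.
True dip = arctan(0.15666) = 8.9°, dipping toward NNE (azimuth ≈ 020°).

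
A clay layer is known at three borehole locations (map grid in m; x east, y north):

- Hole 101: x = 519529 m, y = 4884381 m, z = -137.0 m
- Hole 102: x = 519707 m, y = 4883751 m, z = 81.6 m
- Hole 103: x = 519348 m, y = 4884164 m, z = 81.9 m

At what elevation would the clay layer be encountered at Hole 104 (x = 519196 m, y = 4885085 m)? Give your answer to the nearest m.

Let the plane be z = a·x + b·y + c.
Hole 102−Hole 101: 178a − 630b = 218.6;  Hole 103−Hole 101: −181a − 217b = 218.9.
Solving gives a = −0.59264490, b = −0.51442983.
Then c = -137 − a·519529 − b·4884381 = 2820430.50.
At (519196, 4885085): z = −307698.9 − 2513033.4 + 2820430.50 = -301.8 m.

-302 m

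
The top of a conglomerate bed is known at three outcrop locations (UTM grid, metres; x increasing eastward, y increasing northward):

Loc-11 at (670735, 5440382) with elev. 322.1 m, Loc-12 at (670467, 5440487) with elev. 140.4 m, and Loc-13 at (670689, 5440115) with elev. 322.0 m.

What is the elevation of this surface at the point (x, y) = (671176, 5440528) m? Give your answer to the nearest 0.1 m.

586.3 m

Let the plane be z = a·x + b·y + c.
Loc-12−Loc-11: −268a + 105b = −181.7;  Loc-13−Loc-11: −46a − 267b = −0.1.
Solving gives a = 0.635252533, b = −0.109069725.
Then c = 322.1 − a·670735 − b·5440382 = 167616.96.
At (671176, 5440528): z = 426366.3 − 593396.9 + 167616.96 = 586.3 m.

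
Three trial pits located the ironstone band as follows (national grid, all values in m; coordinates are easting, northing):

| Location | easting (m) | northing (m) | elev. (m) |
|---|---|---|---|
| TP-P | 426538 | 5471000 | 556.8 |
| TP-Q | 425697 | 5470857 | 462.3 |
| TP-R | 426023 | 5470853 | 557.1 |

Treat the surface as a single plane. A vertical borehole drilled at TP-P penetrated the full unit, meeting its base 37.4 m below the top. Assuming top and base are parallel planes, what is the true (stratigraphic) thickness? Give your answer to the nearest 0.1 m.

Let the plane be z = a·easting + b·northing + c.
TP-Q−TP-P: −841a − 143b = −94.5;  TP-R−TP-P: −515a − 147b = 0.3.
Solving gives a = 0.27879, b = −0.97875.
|∇z| = √(a²+b²) = 1.01768, so dip δ = arctan(1.01768) = 45.50°.
True thickness = vertical thickness × cos δ = 37.4 × cos 45.50° = 26.2 m.

26.2 m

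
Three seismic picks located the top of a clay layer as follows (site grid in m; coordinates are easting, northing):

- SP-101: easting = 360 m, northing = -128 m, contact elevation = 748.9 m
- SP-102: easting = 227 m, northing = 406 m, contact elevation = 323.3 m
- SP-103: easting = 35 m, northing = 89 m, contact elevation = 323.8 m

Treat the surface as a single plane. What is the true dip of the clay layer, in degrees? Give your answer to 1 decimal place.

Let the plane be z = a·easting + b·northing + c.
SP-102−SP-101: −133a + 534b = −425.6;  SP-103−SP-101: −325a + 217b = −425.1.
Solving gives a = 0.93060, b = −0.56522.
Gradient magnitude |∇z| = √(a² + b²) = √(0.86602 + 0.31948) = 1.08881.
True dip = arctan(1.08881) = 47.4°, dipping toward WNW (azimuth ≈ 301°).

47.4°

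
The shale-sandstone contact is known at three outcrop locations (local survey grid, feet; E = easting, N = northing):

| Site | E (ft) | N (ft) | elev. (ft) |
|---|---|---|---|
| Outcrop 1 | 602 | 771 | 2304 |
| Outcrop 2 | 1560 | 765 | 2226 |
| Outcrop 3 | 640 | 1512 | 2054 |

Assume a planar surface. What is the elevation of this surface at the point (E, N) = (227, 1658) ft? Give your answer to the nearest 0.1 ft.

2039.9 ft

Two edge vectors: Outcrop 1→Outcrop 2 = (958, -6, -78), Outcrop 1→Outcrop 3 = (38, 741, -250).
Normal n = (Outcrop 1→Outcrop 2) × (Outcrop 1→Outcrop 3) = (59298, 236536, 710106).
So ∂z/∂E = −n_x/n_z = −0.083506 and ∂z/∂N = −n_y/n_z = −0.333100.
Intercept c from Outcrop 1: 2304 + 50.27 + 256.82 = 2611.09.
At (227, 1658): z = −19.0 − 552.3 + 2611.09 = 2039.9 ft.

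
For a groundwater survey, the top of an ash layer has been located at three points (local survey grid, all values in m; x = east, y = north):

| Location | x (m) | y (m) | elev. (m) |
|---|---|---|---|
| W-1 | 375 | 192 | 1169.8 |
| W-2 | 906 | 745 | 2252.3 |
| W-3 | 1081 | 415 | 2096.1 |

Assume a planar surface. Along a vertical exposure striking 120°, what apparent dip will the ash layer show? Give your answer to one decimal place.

Two edge vectors: W-1→W-2 = (531, 553, 1082.5), W-1→W-3 = (706, 223, 926.3).
Normal n = (W-1→W-2) × (W-1→W-3) = (270846.4, 272379.7, -272005).
So ∂z/∂x = −n_x/n_z = 0.99574 and ∂z/∂y = −n_y/n_z = 1.00138.
Unit vector along 120° is (sin 120°, cos 120°) = (0.8660, -0.5000).
Slope in that direction = a·(0.8660) + b·(-0.5000) = 0.36165.
Apparent dip = arctan|0.36165| = 19.9° (true dip is 54.7°, so apparent ≤ true as expected).

19.9°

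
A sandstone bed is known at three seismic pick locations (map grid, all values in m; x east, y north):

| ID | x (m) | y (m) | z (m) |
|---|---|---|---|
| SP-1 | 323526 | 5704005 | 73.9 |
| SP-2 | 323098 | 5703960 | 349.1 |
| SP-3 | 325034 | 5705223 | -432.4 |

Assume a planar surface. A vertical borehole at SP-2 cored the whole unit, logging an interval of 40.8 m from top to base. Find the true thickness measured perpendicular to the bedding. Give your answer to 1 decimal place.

31.6 m

Let the plane be z = a·x + b·y + c.
SP-2−SP-1: −428a − 45b = 275.2;  SP-3−SP-1: 1508a + 1218b = −506.3.
Solving gives a = −0.68897, b = 0.43733.
|∇z| = √(a²+b²) = 0.81605, so dip δ = arctan(0.81605) = 39.22°.
True thickness = vertical thickness × cos δ = 40.8 × cos 39.22° = 31.6 m.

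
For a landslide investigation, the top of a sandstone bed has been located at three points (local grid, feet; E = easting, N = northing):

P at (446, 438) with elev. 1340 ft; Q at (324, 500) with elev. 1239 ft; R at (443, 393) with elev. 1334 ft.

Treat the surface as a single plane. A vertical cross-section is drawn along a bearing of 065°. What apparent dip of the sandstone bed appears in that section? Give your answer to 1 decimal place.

Let the plane be z = a·E + b·N + c.
Q−P: −122a + 62b = −101;  R−P: −3a − 45b = −6.
Solving gives a = 0.86628, b = 0.07558.
Unit vector along 065° is (sin 65°, cos 65°) = (0.9063, 0.4226).
Slope in that direction = a·(0.9063) + b·(0.4226) = 0.81706.
Apparent dip = arctan|0.81706| = 39.3° (true dip is 41.0°, so apparent ≤ true as expected).

39.3°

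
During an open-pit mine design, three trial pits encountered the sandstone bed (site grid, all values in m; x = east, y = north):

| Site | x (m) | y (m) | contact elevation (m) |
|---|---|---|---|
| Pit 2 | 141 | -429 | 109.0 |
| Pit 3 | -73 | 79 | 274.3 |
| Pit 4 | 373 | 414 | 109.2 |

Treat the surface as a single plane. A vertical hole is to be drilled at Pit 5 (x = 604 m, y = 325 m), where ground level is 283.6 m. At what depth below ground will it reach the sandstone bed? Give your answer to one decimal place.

Let the plane be z = a·x + b·y + c.
Pit 3−Pit 2: −214a + 508b = 165.3;  Pit 4−Pit 2: 232a + 843b = 0.2.
Solving gives a = −0.46687, b = 0.12872.
Then c = 109 − a·141 − b·-429 = 230.05.
At (604, 325): z_contact = −281.99 + 41.83 + 230.05 = -10.10 m.
Depth below ground = 283.6 − (-10.10) = 293.7 m.

293.7 m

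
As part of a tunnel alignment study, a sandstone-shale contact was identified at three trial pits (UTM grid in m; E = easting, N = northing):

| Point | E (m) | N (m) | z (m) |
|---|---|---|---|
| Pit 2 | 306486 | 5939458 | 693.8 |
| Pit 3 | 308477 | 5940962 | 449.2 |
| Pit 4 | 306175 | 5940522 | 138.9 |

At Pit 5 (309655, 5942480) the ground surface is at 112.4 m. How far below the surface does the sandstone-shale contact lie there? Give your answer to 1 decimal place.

94.7 m

Let the plane be z = a·E + b·N + c.
Pit 3−Pit 2: 1991a + 1504b = −244.6;  Pit 4−Pit 2: −311a + 1064b = −554.9.
Solving gives a = 0.222071884, b = −0.456612447.
Then c = 693.8 − a·306486 − b·5939458 = 2644662.33.
At (309655, 5942480): z_contact = 68765.67 − 2713410.34 + 2644662.33 = 17.66 m.
Depth below ground = 112.4 − 17.66 = 94.7 m.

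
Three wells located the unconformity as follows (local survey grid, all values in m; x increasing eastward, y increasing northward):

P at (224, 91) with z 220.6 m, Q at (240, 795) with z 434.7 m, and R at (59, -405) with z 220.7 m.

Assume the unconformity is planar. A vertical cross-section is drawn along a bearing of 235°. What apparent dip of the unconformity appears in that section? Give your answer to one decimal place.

31.7°

Let the plane be z = a·x + b·y + c.
Q−P: 16a + 704b = 214.1;  R−P: −165a − 496b = 0.1.
Solving gives a = −0.98189, b = 0.32643.
Unit vector along 235° is (sin 235°, cos 235°) = (-0.8192, -0.5736).
Slope in that direction = a·(-0.8192) + b·(-0.5736) = 0.61708.
Apparent dip = arctan|0.61708| = 31.7° (true dip is 46.0°, so apparent ≤ true as expected).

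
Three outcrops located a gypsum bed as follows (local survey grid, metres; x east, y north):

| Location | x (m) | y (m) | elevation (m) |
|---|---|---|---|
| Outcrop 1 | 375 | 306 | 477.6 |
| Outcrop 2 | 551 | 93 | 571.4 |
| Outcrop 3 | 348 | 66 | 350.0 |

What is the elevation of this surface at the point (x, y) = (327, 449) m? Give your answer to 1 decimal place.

487.3 m

Two edge vectors: Outcrop 1→Outcrop 2 = (176, -213, 93.8), Outcrop 1→Outcrop 3 = (-27, -240, -127.6).
Normal n = (Outcrop 1→Outcrop 2) × (Outcrop 1→Outcrop 3) = (49690.8, 19925, -47991).
So ∂z/∂x = −n_x/n_z = 1.03542 and ∂z/∂y = −n_y/n_z = 0.41518.
Intercept c from Outcrop 1: 477.6 − 388.28 − 127.05 = −37.73.
At (327, 449): z = 338.6 + 186.4 − 37.73 = 487.3 m.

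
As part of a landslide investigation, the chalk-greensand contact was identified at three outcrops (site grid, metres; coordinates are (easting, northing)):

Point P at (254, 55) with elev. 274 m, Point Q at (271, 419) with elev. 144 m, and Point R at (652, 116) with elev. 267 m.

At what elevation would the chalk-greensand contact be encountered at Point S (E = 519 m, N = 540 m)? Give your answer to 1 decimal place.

Let the plane be z = a·E + b·N + c.
Point Q−Point P: 17a + 364b = −130;  Point R−Point P: 398a + 61b = −7.
Solving gives a = 0.03742, b = −0.35889.
Then c = 274 − a·254 − b·55 = 284.23.
At (519, 540): z = 19.4 − 193.8 + 284.23 = 109.9 m.

109.9 m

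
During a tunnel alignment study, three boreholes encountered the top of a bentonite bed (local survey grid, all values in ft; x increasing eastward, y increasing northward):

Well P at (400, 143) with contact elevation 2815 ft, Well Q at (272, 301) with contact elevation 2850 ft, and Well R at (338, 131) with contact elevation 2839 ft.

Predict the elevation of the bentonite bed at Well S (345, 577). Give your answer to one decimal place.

Let the plane be z = a·x + b·y + c.
Well Q−Well P: −128a + 158b = 35;  Well R−Well P: −62a − 12b = 24.
Solving gives a = −0.37169, b = −0.07960.
Then c = 2815 − a·400 − b·143 = 2975.06.
At (345, 577): z = −128.2 − 45.9 + 2975.06 = 2800.9 ft.

2800.9 ft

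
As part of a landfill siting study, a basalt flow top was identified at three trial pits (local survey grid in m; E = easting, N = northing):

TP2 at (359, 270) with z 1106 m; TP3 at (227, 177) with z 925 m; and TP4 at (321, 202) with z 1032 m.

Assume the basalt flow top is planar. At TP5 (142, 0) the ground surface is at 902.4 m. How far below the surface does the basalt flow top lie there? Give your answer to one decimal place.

156.1 m

Let the plane be z = a·E + b·N + c.
TP3−TP2: −132a − 93b = −181;  TP4−TP2: −38a − 68b = −74.
Solving gives a = 0.99706, b = 0.53105.
Then c = 1106 − a·359 − b·270 = 604.67.
At (142, 0): z_contact = 141.58 + 0.00 + 604.67 = 746.25 m.
Depth below ground = 902.4 − 746.25 = 156.1 m.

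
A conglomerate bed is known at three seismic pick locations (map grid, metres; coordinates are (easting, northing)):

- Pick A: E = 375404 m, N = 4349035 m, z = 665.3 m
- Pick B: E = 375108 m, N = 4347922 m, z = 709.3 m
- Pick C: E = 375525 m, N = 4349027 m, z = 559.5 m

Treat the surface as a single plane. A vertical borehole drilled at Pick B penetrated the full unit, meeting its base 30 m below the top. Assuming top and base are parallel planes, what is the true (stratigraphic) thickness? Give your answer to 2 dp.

Let the plane be z = a·E + b·N + c.
Pick B−Pick A: −296a − 1113b = 44;  Pick C−Pick A: 121a − 8b = −105.8.
Solving gives a = −0.86184, b = 0.18967.
|∇z| = √(a²+b²) = 0.88246, so dip δ = arctan(0.88246) = 41.43°.
True thickness = vertical thickness × cos δ = 30 × cos 41.43° = 22.49 m.

22.49 m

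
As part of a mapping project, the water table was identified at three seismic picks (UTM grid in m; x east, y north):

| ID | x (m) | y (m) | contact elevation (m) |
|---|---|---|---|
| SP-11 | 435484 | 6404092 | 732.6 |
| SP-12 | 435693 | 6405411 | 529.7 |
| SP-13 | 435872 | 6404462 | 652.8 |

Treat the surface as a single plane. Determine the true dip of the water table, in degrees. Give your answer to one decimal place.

9.0°

Let the plane be z = a·x + b·y + c.
SP-12−SP-11: 209a + 1319b = −202.9;  SP-13−SP-11: 388a + 370b = −79.8.
Solving gives a = −0.06948, b = −0.14282.
Gradient magnitude |∇z| = √(a² + b²) = √(0.00483 + 0.02040) = 0.15882.
True dip = arctan(0.15882) = 9.0°, dipping toward NNE (azimuth ≈ 026°).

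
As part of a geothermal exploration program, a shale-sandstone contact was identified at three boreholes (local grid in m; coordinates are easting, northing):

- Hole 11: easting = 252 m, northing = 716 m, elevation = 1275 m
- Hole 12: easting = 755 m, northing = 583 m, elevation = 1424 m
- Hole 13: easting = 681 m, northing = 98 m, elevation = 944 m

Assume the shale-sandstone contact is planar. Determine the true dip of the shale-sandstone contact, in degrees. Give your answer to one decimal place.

Two edge vectors: Hole 11→Hole 12 = (503, -133, 149), Hole 11→Hole 13 = (429, -618, -331).
Normal n = (Hole 11→Hole 12) × (Hole 11→Hole 13) = (136105, 230414, -253797).
So ∂z/∂easting = −n_x/n_z = 0.53628 and ∂z/∂northing = −n_y/n_z = 0.90787.
Gradient magnitude |∇z| = √(a² + b²) = √(0.28759 + 0.82422) = 1.05443.
True dip = arctan(1.05443) = 46.5°, dipping toward SSW (azimuth ≈ 211°).

46.5°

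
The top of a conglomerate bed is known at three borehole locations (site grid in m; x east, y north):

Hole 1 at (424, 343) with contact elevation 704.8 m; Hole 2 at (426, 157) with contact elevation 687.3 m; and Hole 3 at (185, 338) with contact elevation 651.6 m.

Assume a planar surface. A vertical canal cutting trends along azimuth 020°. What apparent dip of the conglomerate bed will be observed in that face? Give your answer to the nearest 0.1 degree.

9.4°

Let the plane be z = a·x + b·y + c.
Hole 2−Hole 1: 2a − 186b = −17.5;  Hole 3−Hole 1: −239a − 5b = −53.2.
Solving gives a = 0.22058, b = 0.09646.
Unit vector along 020° is (sin 20°, cos 20°) = (0.3420, 0.9397).
Slope in that direction = a·(0.3420) + b·(0.9397) = 0.16608.
Apparent dip = arctan|0.16608| = 9.4° (true dip is 13.5°, so apparent ≤ true as expected).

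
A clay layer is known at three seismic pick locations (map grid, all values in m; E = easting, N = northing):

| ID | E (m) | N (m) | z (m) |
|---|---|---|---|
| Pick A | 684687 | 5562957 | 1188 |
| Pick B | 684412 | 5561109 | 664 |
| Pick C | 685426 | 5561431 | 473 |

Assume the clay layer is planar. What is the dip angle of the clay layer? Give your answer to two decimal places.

23.68°

Two edge vectors: Pick A→Pick B = (-275, -1848, -524), Pick A→Pick C = (739, -1526, -715).
Normal n = (Pick A→Pick B) × (Pick A→Pick C) = (521696, -583861, 1785322).
So ∂z/∂E = −n_x/n_z = −0.29221 and ∂z/∂N = −n_y/n_z = 0.32703.
Gradient magnitude |∇z| = √(a² + b²) = √(0.08539 + 0.10695) = 0.43857.
True dip = arctan(0.43857) = 23.68°, dipping toward SE (azimuth ≈ 138°).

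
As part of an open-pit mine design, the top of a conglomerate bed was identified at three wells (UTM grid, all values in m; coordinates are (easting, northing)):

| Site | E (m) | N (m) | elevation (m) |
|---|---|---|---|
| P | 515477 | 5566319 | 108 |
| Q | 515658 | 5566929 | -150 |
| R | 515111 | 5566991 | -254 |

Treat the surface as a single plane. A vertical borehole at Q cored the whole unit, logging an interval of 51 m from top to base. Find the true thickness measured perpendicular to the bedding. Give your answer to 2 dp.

Let the plane be z = a·E + b·N + c.
Q−P: 181a + 610b = −258;  R−P: −366a + 672b = −362.
Solving gives a = 0.13756, b = −0.46377.
|∇z| = √(a²+b²) = 0.48374, so dip δ = arctan(0.48374) = 25.81°.
True thickness = vertical thickness × cos δ = 51 × cos 25.81° = 45.91 m.

45.91 m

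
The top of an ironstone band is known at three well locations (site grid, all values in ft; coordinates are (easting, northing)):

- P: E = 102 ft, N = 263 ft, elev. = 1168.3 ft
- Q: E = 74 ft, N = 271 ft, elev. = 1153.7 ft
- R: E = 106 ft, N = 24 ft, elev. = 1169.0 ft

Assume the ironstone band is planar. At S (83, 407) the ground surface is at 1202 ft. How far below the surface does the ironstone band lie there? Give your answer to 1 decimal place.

42.8 ft

Let the plane be z = a·E + b·N + c.
Q−P: −28a + 8b = −14.6;  R−P: 4a − 239b = 0.7.
Solving gives a = 0.52309, b = 0.00583.
Then c = 1168.3 − a·102 − b·263 = 1113.41.
At (83, 407): z_contact = 43.42 + 2.37 + 1113.41 = 1159.20 ft.
Depth below ground = 1202 − 1159.20 = 42.8 ft.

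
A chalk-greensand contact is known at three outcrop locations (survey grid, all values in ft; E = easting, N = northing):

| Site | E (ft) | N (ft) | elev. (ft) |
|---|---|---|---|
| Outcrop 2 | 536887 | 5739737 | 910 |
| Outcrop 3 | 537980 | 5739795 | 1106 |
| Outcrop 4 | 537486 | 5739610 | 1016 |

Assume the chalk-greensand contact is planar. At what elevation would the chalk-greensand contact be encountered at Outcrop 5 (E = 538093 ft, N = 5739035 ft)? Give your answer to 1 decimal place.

Two edge vectors: Outcrop 2→Outcrop 3 = (1093, 58, 196), Outcrop 2→Outcrop 4 = (599, -127, 106).
Normal n = (Outcrop 2→Outcrop 3) × (Outcrop 2→Outcrop 4) = (31040, 1546, -173553).
So ∂z/∂E = −n_x/n_z = 0.178850265 and ∂z/∂N = −n_y/n_z = 0.008907942.
Intercept c from Outcrop 2: 910 − 96022.38 − 51129.24 = −146241.62.
At (538093, 5739035): z = 96238.1 + 51123.0 − 146241.62 = 1119.4 ft.

1119.4 ft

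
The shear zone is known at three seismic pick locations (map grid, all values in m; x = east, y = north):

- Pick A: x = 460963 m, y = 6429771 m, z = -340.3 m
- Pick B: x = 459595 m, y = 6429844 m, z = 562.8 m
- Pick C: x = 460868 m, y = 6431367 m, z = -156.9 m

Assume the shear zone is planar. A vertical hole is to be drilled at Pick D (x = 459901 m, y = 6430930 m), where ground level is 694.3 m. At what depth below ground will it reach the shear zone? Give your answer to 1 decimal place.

249.9 m

Let the plane be z = a·x + b·y + c.
Pick B−Pick A: −1368a + 73b = 903.1;  Pick C−Pick A: −95a + 1596b = 183.4.
Solving gives a = −0.656112844, b = 0.075857945.
Then c = -340.3 − a·460963 − b·6429771 = −185645.77.
At (459901, 6430930): z_contact = −301746.95 + 487837.13 − 185645.77 = 444.41 m.
Depth below ground = 694.3 − 444.41 = 249.9 m.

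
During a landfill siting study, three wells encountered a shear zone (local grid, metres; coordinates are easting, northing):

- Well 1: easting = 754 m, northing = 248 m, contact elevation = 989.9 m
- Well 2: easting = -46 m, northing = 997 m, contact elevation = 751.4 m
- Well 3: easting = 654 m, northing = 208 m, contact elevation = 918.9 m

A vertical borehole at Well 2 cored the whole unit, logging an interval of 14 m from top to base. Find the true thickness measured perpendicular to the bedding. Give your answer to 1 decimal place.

11.7 m

Let the plane be z = a·easting + b·northing + c.
Well 2−Well 1: −800a + 749b = −238.5;  Well 3−Well 1: −100a − 40b = −71.
Solving gives a = 0.58671, b = 0.30823.
|∇z| = √(a²+b²) = 0.66275, so dip δ = arctan(0.66275) = 33.53°.
True thickness = vertical thickness × cos δ = 14 × cos 33.53° = 11.7 m.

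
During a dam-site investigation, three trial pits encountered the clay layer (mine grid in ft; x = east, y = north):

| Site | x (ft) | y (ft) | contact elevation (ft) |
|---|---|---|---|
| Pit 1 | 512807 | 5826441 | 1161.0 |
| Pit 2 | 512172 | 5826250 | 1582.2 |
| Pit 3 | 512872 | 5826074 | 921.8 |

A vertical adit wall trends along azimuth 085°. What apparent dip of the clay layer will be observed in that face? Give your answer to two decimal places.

37.54°

Two edge vectors: Pit 1→Pit 2 = (-635, -191, 421.2), Pit 1→Pit 3 = (65, -367, -239.2).
Normal n = (Pit 1→Pit 2) × (Pit 1→Pit 3) = (200267.6, -124514, 245460).
So ∂z/∂x = −n_x/n_z = −0.81589 and ∂z/∂y = −n_y/n_z = 0.50727.
Unit vector along 085° is (sin 85°, cos 85°) = (0.9962, 0.0872).
Slope in that direction = a·(0.9962) + b·(0.0872) = −0.76857.
Apparent dip = arctan|0.76857| = 37.54° (true dip is 43.9°, so apparent ≤ true as expected).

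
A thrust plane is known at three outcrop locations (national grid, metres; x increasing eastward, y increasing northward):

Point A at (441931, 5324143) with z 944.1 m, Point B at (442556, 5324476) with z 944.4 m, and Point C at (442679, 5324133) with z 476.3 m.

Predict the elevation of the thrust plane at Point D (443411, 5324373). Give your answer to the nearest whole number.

305 m

Two edge vectors: Point A→Point B = (625, 333, 0.3), Point A→Point C = (748, -10, -467.8).
Normal n = (Point A→Point B) × (Point A→Point C) = (-155774.4, 292599.4, -255334).
So ∂z/∂x = −n_x/n_z = −0.61008091 and ∂z/∂y = −n_y/n_z = 1.14594766.
Intercept c from Point A: 944.1 + 269613.67 − 6101189.22 = −5830631.45.
At (443411, 5324373): z = −270516.6 + 6101452.8 − 5830631.45 = 304.7 m.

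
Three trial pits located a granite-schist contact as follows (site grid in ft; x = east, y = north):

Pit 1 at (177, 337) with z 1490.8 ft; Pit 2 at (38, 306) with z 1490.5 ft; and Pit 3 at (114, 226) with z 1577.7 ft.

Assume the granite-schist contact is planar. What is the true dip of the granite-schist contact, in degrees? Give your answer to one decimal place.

42.6°

Let the plane be z = a·x + b·y + c.
Pit 2−Pit 1: −139a − 31b = −0.3;  Pit 3−Pit 1: −63a − 111b = 86.9.
Solving gives a = 0.20237, b = −0.89774.
Gradient magnitude |∇z| = √(a² + b²) = √(0.04096 + 0.80594) = 0.92027.
True dip = arctan(0.92027) = 42.6°, dipping toward NNW (azimuth ≈ 347°).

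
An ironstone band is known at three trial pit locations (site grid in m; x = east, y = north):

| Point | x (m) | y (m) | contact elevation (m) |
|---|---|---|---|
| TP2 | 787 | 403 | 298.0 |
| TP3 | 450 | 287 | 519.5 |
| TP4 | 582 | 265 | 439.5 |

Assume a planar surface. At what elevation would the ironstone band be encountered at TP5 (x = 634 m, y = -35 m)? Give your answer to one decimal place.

Let the plane be z = a·x + b·y + c.
TP3−TP2: −337a − 116b = 221.5;  TP4−TP2: −205a − 138b = 141.5.
Solving gives a = −0.62277, b = −0.10024.
Then c = 298 − a·787 − b·403 = 828.51.
At (634, -35): z = −394.8 + 3.5 + 828.51 = 437.2 m.

437.2 m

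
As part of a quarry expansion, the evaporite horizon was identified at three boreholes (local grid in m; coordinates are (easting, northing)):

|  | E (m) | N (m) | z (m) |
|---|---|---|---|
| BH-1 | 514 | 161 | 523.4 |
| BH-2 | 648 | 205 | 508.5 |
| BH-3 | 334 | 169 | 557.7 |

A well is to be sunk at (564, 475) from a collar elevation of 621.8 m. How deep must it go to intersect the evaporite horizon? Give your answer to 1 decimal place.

40.6 m

Two edge vectors: BH-1→BH-2 = (134, 44, -14.9), BH-1→BH-3 = (-180, 8, 34.3).
Normal n = (BH-1→BH-2) × (BH-1→BH-3) = (1628.4, -1914.2, 8992).
So ∂z/∂E = −n_x/n_z = −0.18109 and ∂z/∂N = −n_y/n_z = 0.21288.
Intercept c from BH-1: 523.4 + 93.08 − 34.27 = 582.21.
At (564, 475): z_contact = −102.14 + 101.12 + 582.21 = 581.19 m.
Depth below ground = 621.8 − 581.19 = 40.6 m.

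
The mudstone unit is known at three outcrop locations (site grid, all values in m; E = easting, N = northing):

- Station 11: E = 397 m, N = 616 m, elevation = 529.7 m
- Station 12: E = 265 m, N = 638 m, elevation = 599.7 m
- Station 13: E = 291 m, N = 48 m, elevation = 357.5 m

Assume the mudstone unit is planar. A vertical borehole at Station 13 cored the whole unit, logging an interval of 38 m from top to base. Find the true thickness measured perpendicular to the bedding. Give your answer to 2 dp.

Let the plane be z = a·E + b·N + c.
Station 12−Station 11: −132a + 22b = 70;  Station 13−Station 11: −106a − 568b = −172.2.
Solving gives a = −0.46530, b = 0.39000.
|∇z| = √(a²+b²) = 0.60713, so dip δ = arctan(0.60713) = 31.26°.
True thickness = vertical thickness × cos δ = 38 × cos 31.26° = 32.48 m.

32.48 m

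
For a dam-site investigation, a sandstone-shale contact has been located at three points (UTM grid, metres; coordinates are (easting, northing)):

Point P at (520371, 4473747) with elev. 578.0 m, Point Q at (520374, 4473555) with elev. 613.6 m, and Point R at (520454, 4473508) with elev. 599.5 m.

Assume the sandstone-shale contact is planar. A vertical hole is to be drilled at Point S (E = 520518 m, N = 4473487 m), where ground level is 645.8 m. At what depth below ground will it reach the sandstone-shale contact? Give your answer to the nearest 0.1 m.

60.7 m

Two edge vectors: Point P→Point Q = (3, -192, 35.6), Point P→Point R = (83, -239, 21.5).
Normal n = (Point P→Point Q) × (Point P→Point R) = (4380.4, 2890.3, 15219).
So ∂z/∂E = −n_x/n_z = −0.287824430 and ∂z/∂N = −n_y/n_z = −0.189913923.
Intercept c from Point P: 578 + 149775.49 + 849626.85 = 999980.33.
At (520518, 4473487): z_contact = −149817.80 − 849577.47 + 999980.33 = 585.07 m.
Depth below ground = 645.8 − 585.07 = 60.7 m.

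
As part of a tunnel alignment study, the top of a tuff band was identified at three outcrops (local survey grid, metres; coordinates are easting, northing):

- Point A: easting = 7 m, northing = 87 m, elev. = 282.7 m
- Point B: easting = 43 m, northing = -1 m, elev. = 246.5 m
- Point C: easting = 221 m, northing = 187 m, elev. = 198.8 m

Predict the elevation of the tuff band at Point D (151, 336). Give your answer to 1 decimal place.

Two edge vectors: Point A→Point B = (36, -88, -36.2), Point A→Point C = (214, 100, -83.9).
Normal n = (Point A→Point B) × (Point A→Point C) = (11003.2, -4726.4, 22432).
So ∂z/∂easting = −n_x/n_z = −0.49051 and ∂z/∂northing = −n_y/n_z = 0.21070.
Intercept c from Point A: 282.7 + 3.43 − 18.33 = 267.80.
At (151, 336): z = −74.1 + 70.8 + 267.80 = 264.5 m.

264.5 m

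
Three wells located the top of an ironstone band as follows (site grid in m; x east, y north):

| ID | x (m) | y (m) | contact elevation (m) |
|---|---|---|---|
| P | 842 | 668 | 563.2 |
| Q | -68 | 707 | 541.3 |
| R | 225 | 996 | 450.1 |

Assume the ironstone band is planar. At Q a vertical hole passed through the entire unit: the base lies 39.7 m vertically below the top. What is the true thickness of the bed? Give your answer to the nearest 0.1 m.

37.7 m

Two edge vectors: P→Q = (-910, 39, -21.9), P→R = (-617, 328, -113.1).
Normal n = (P→Q) × (P→R) = (2772.3, -89408.7, -274417).
So ∂z/∂x = −n_x/n_z = 0.01010 and ∂z/∂y = −n_y/n_z = −0.32581.
|∇z| = √(a²+b²) = 0.32597, so dip δ = arctan(0.32597) = 18.05°.
True thickness = vertical thickness × cos δ = 39.7 × cos 18.05° = 37.7 m.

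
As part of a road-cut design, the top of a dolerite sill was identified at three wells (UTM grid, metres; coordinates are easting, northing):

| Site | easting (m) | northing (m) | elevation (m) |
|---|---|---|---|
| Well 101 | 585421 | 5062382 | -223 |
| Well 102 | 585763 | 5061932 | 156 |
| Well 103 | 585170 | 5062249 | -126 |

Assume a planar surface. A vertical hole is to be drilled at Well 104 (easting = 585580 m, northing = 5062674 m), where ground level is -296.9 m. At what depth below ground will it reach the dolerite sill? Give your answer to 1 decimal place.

Two edge vectors: Well 101→Well 102 = (342, -450, 379), Well 101→Well 103 = (-251, -133, 97).
Normal n = (Well 101→Well 102) × (Well 101→Well 103) = (6757, -128303, -158436).
So ∂z/∂easting = −n_x/n_z = 0.042648136 and ∂z/∂northing = −n_y/n_z = −0.809809639.
Intercept c from Well 101: -223 − 24967.11 + 4099565.74 = 4074375.63.
At (585580, 5062674): z_contact = 24973.90 − 4099802.21 + 4074375.63 = -452.68 m.
Depth below ground = -296.9 − (-452.68) = 155.8 m.

155.8 m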